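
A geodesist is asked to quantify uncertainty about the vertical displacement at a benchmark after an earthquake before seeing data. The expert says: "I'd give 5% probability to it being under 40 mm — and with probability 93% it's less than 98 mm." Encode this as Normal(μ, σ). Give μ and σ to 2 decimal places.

μ = 70.57, σ = 18.59

For Normal(μ,σ), the p-quantile is μ + z_p·σ. Here z_{0.05} = -1.645, z_{0.93} = 1.476.
So 40 = μ − 1.645σ and 98 = μ + 1.476σ.
Subtracting: σ = (98 − 40)/(1.476 − (-1.645)) = 18.59.
Then μ = 40 − (-1.645)·18.59 = 70.57.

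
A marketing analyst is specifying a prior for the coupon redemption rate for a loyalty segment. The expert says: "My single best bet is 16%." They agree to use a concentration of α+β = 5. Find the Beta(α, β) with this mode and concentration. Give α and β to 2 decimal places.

For α,β > 1 the Beta mode is (α−1)/(α+β−2). With α+β = 5, the mode is (α−1)/3.
Set (α−1)/3 = 0.16 → α = 1 + 0.16·3 = 1.48.
β = 5 − α = 3.52.

α = 1.48, β = 3.52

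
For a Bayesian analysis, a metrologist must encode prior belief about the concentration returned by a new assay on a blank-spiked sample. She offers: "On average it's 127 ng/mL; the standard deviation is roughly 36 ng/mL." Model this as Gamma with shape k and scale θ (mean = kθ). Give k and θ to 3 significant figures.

For Gamma(k, scale θ): mean = kθ, variance = kθ², so CV = 1/√k.
CV = SD/mean = 36/127 = 0.2835, hence k = 1/CV² = 12.4.
Then θ = mean/k = 127/12.4 = 10.2.

k ≈ 12.4, θ ≈ 10.2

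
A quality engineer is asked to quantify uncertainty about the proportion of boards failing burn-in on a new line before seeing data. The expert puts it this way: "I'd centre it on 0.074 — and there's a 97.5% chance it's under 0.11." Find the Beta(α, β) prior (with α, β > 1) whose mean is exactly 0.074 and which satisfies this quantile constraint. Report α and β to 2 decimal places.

α ≈ 17.99, β ≈ 225.07

With mean 0.074 fixed, write α = 0.074s, β = 0.926s where s = α+β.
Need P(θ < 0.11) = 0.975 under Beta(0.074s, 0.926s). Normal approximation: (q−m)/√(m(1−m)/s) ≈ z_{0.975} = 1.96, so s ≈ 0.074·0.926·(1.96)²/(0.11−0.074)² = 203.1.
At s = 203.1: P(θ<0.11) ≈ 0.964. Adjusting to match 0.975 gives s ≈ 243.05.
So α = 0.074·243.05 ≈ 17.99, β = 0.926·243.05 ≈ 225.07.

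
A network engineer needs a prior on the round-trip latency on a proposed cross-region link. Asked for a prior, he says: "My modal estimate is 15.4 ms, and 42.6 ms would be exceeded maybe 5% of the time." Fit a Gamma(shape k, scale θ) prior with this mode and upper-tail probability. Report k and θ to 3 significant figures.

k ≈ 3.59, θ ≈ 5.95

Gamma(k,θ) with k>1 has mode (k−1)θ, so θ = 15.4/(k−1).
Need P(X < 42.6) = 0.95 with θ tied to k this way. Start at k = 2, θ = 15.4: P(X<42.6) ≈ 0.763.
Too low — raise k to concentrate. Iterating converges to k ≈ 3.59.
Then θ = 15.4/(3.59−1) ≈ 5.95.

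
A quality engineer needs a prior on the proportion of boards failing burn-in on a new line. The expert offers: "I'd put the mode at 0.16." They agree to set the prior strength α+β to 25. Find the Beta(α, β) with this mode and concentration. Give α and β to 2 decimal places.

α = 4.68, β = 20.32

For α,β > 1 the Beta mode is (α−1)/(α+β−2). With α+β = 25, the mode is (α−1)/23.
Set (α−1)/23 = 0.16 → α = 1 + 0.16·23 = 4.68.
β = 25 − α = 20.32.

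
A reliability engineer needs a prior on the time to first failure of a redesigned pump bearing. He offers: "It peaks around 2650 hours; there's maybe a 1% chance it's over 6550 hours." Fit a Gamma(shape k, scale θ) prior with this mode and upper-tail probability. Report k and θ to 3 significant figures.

Gamma(k,θ) with k>1 has mode (k−1)θ, so θ = 2650/(k−1).
Need P(X < 6550) = 0.99 with θ tied to k this way. Start at k = 2, θ = 2650: P(X<6550) ≈ 0.707.
Too low — raise k to concentrate. Iterating converges to k ≈ 6.75.
Then θ = 2650/(6.75−1) ≈ 461.

k ≈ 6.75, θ ≈ 461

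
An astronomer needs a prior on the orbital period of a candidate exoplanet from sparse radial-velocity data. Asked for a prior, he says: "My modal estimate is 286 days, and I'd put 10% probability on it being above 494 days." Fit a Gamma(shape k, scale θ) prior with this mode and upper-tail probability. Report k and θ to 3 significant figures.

Gamma(k,θ) with k>1 has mode (k−1)θ, so θ = 286/(k−1).
Need P(X < 494) = 0.9 with θ tied to k this way. Start at k = 2, θ = 286: P(X<494) ≈ 0.515.
Too low — raise k to concentrate. Iterating converges to k ≈ 7.35.
Then θ = 286/(7.35−1) ≈ 45.

k ≈ 7.35, θ ≈ 45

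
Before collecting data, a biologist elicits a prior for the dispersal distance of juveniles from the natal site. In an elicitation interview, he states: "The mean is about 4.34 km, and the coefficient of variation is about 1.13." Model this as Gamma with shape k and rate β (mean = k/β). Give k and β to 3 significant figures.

For Gamma(k, rate β): mean = k/β, variance = k/β², so CV = 1/√k.
CV = 1.13, hence k = 1/CV² = 0.783.
Then β = k/mean = 0.783/4.34 = 0.18.

k ≈ 0.783, β ≈ 0.18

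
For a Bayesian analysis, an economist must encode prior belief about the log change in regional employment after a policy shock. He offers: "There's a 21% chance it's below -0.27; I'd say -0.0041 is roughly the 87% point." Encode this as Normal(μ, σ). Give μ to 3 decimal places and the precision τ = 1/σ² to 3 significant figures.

μ = -0.159, τ = 52.8

For Normal(μ,σ), the p-quantile is μ + z_p·σ. Here z_{0.21} = -0.8064, z_{0.87} = 1.126.
So -0.27 = μ − 0.8064σ and -0.0041 = μ + 1.126σ.
Subtracting: σ = (-0.0041 − -0.27)/(1.126 − (-0.8064)) = 0.138.
Then μ = -0.27 − (-0.8064)·0.138 = -0.159.
Precision τ = 1/σ² = 1/0.1376² = 52.8.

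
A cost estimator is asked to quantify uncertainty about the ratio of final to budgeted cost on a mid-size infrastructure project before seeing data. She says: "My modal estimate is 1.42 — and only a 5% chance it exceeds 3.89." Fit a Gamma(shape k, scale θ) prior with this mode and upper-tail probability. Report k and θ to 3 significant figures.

k ≈ 3.64, θ ≈ 0.537

Gamma(k,θ) with k>1 has mode (k−1)θ, so θ = 1.42/(k−1).
Need P(X < 3.89) = 0.95 with θ tied to k this way. Start at k = 2, θ = 1.42: P(X<3.89) ≈ 0.758.
Too low — raise k to concentrate. Iterating converges to k ≈ 3.64.
Then θ = 1.42/(3.64−1) ≈ 0.537.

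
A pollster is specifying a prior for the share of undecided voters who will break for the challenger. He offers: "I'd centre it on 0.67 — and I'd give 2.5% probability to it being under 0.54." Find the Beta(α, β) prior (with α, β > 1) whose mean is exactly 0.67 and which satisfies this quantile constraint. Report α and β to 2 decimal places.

With mean 0.67 fixed, write α = 0.67s, β = 0.33s where s = α+β.
Need P(θ < 0.54) = 0.025 under Beta(0.67s, 0.33s). Normal approximation: (q−m)/√(m(1−m)/s) ≈ z_{0.025} = -1.96, so s ≈ 0.67·0.33·(-1.96)²/(0.54−0.67)² = 50.3.
At s = 50.3: P(θ<0.54) ≈ 0.029. Adjusting to match 0.025 gives s ≈ 53.70.
So α = 0.67·53.70 ≈ 35.98, β = 0.33·53.70 ≈ 17.72.

α ≈ 35.98, β ≈ 17.72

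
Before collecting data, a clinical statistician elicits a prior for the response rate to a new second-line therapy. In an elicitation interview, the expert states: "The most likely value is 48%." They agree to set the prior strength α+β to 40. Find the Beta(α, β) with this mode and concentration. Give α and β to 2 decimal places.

For α,β > 1 the Beta mode is (α−1)/(α+β−2). With α+β = 40, the mode is (α−1)/38.
Set (α−1)/38 = 0.48 → α = 1 + 0.48·38 = 19.24.
β = 40 − α = 20.76.

α = 19.24, β = 20.76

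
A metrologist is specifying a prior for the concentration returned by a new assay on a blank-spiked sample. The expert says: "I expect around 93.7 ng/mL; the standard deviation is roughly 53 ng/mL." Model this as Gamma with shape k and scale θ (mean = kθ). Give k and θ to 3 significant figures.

k ≈ 3.13, θ ≈ 30

For Gamma(k, scale θ): mean = kθ, variance = kθ², so CV = 1/√k.
CV = SD/mean = 53/93.7 = 0.5656, hence k = 1/CV² = 3.13.
Then θ = mean/k = 93.7/3.13 = 30.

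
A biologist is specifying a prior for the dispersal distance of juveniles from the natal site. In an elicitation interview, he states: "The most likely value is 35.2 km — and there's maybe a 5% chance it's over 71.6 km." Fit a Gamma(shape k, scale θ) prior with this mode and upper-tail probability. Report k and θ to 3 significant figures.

Gamma(k,θ) with k>1 has mode (k−1)θ, so θ = 35.2/(k−1).
Need P(X < 71.6) = 0.95 with θ tied to k this way. Start at k = 2, θ = 35.2: P(X<71.6) ≈ 0.603.
Too low — raise k to concentrate. Iterating converges to k ≈ 6.49.
Then θ = 35.2/(6.49−1) ≈ 6.41.

k ≈ 6.49, θ ≈ 6.41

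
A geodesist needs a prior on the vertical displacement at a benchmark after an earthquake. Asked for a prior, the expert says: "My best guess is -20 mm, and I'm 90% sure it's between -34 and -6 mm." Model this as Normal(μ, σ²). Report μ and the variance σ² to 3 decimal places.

A symmetric 90% interval runs μ ± z·σ with z = 1.645.
Half-width = 14, so σ = 14/1.645 = 8.5114 and σ² = 72.444.
μ is the stated best guess, -20.000.

μ = -20.000, σ² = 72.444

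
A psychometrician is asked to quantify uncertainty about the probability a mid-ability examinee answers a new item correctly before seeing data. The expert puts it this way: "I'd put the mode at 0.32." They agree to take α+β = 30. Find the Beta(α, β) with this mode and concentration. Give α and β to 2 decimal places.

For α,β > 1 the Beta mode is (α−1)/(α+β−2). With α+β = 30, the mode is (α−1)/28.
Set (α−1)/28 = 0.32 → α = 1 + 0.32·28 = 9.96.
β = 30 − α = 20.04.

α = 9.96, β = 20.04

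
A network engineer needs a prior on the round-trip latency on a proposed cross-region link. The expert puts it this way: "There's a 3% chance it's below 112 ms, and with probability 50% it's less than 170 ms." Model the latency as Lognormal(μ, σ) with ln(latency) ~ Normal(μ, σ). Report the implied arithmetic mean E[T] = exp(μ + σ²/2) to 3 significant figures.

E[T] ≈ 174 ms

If T ~ Lognormal(μ,σ) then ln T ~ Normal(μ,σ), so the p-quantile of ln T is μ + z_p·σ.
ln(112) = 4.718 and ln(170) = 5.136; z_{0.03} = -1.881, z_{0.5} = 0.
σ = (5.136 − 4.718)/(0 − (-1.881)) = 0.222.
μ = 4.718 − (-1.881)·0.222 = 5.136.
E[T] = exp(μ + σ²/2) = exp(5.136 + 0.0246) = 174 ms.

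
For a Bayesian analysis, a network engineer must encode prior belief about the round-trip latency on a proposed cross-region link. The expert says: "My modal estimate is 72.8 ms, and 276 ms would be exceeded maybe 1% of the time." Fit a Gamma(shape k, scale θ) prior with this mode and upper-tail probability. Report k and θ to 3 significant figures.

Gamma(k,θ) with k>1 has mode (k−1)θ, so θ = 72.8/(k−1).
Need P(X < 276) = 0.99 with θ tied to k this way. Start at k = 2, θ = 72.8: P(X<276) ≈ 0.892.
Too low — raise k to concentrate. Iterating converges to k ≈ 3.39.
Then θ = 72.8/(3.39−1) ≈ 30.5.

k ≈ 3.39, θ ≈ 30.5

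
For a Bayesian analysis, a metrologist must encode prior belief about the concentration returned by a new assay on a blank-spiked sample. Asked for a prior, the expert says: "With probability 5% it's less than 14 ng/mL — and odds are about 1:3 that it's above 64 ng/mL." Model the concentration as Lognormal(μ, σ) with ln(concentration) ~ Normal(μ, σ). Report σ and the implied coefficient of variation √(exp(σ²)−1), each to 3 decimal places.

σ ≈ 0.655, CV ≈ 0.732

If T ~ Lognormal(μ,σ) then ln T ~ Normal(μ,σ), so the p-quantile of ln T is μ + z_p·σ.
ln(14) = 2.639 and ln(64) = 4.159; z_{0.05} = -1.645, z_{0.75} = 0.6745.
σ = (4.159 − 2.639)/(0.6745 − (-1.645)) = 0.655.
μ = 2.639 − (-1.645)·0.655 = 3.717.
CV = √(exp(σ²)−1) = √(exp(0.4294)−1) = 0.732.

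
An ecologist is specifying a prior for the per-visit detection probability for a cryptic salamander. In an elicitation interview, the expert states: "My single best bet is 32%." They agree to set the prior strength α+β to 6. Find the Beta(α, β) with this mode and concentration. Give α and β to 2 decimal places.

α = 2.28, β = 3.72

For α,β > 1 the Beta mode is (α−1)/(α+β−2). With α+β = 6, the mode is (α−1)/4.
Set (α−1)/4 = 0.32 → α = 1 + 0.32·4 = 2.28.
β = 6 − α = 3.72.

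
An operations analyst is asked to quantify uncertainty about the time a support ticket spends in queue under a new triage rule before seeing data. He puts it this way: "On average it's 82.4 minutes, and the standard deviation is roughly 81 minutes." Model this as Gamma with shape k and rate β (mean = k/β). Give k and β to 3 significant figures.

k ≈ 1.03, β ≈ 0.0126

For Gamma(k, rate β): mean = k/β, variance = k/β², so CV = 1/√k.
CV = SD/mean = 81/82.4 = 0.983, hence k = 1/CV² = 1.03.
Then β = k/mean = 1.03/82.4 = 0.0126.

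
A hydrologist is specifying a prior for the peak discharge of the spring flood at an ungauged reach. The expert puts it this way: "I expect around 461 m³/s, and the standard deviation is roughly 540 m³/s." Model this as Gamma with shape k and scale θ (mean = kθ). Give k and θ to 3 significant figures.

k ≈ 0.729, θ ≈ 633

For Gamma(k, scale θ): mean = kθ, variance = kθ², so CV = 1/√k.
CV = SD/mean = 540/461 = 1.171, hence k = 1/CV² = 0.729.
Then θ = mean/k = 461/0.729 = 633.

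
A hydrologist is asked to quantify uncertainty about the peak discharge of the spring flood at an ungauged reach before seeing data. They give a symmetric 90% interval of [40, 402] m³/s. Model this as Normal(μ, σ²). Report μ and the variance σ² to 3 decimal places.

A symmetric 90% interval runs μ ± z·σ with z = 1.645.
Half-width = 181, so σ = 181/1.645 = 110.0402 and σ² = 12108.843.
μ is the interval midpoint, 221.000.

μ = 221.000, σ² = 12108.843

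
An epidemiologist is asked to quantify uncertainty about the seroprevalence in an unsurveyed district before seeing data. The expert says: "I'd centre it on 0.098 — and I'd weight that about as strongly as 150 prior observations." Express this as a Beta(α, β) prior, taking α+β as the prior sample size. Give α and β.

α = 14.7, β = 135.3

Under the effective-sample-size interpretation, Beta(α, β) has prior mean α/(α+β) and prior sample size α+β.
So α+β = 150 and α/(α+β) = 0.098, giving α = 0.098·150 = 14.7 and β = 150 − 14.7 = 135.3.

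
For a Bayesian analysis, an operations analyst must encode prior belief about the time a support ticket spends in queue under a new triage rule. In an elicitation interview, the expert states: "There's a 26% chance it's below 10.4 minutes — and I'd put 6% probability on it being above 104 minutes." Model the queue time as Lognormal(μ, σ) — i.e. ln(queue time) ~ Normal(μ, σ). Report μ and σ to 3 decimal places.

μ ≈ 3.016, σ ≈ 1.048

If T ~ Lognormal(μ,σ) then ln T ~ Normal(μ,σ), so the p-quantile of ln T is μ + z_p·σ.
ln(10.4) = 2.342 and ln(104) = 4.644; z_{0.26} = -0.6433, z_{0.94} = 1.555.
σ = (4.644 − 2.342)/(1.555 − (-0.6433)) = 1.048.
μ = 2.342 − (-0.6433)·1.048 = 3.016.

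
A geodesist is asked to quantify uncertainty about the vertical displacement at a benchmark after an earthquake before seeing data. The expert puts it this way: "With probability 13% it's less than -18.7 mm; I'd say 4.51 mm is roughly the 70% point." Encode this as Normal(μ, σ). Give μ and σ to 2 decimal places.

μ = -2.86, σ = 14.06

For Normal(μ,σ), the p-quantile is μ + z_p·σ. Here z_{0.13} = -1.126, z_{0.7} = 0.5244.
So -18.7 = μ − 1.126σ and 4.51 = μ + 0.5244σ.
Subtracting: σ = (4.51 − -18.7)/(0.5244 − (-1.126)) = 14.06.
Then μ = -18.7 − (-1.126)·14.06 = -2.86.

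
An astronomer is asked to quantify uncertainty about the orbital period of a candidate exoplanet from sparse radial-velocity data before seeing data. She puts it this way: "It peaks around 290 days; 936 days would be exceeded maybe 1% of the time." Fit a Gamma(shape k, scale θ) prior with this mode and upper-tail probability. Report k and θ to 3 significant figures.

Gamma(k,θ) with k>1 has mode (k−1)θ, so θ = 290/(k−1).
Need P(X < 936) = 0.99 with θ tied to k this way. Start at k = 2, θ = 290: P(X<936) ≈ 0.832.
Too low — raise k to concentrate. Iterating converges to k ≈ 4.22.
Then θ = 290/(4.22−1) ≈ 90.

k ≈ 4.22, θ ≈ 90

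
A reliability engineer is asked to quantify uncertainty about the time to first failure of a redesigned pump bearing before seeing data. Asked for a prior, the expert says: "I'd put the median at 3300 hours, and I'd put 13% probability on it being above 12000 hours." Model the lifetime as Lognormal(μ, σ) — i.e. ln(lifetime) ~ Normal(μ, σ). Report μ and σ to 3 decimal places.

If T ~ Lognormal(μ,σ) then ln T ~ Normal(μ,σ), so the p-quantile of ln T is μ + z_p·σ.
ln(3300) = 8.102 and ln(12000) = 9.393; z_{0.5} = 0, z_{0.87} = 1.126.
σ = (9.393 − 8.102)/(1.126 − (0)) = 1.146.
μ = 8.102 − (0)·1.146 = 8.102.

μ ≈ 8.102, σ ≈ 1.146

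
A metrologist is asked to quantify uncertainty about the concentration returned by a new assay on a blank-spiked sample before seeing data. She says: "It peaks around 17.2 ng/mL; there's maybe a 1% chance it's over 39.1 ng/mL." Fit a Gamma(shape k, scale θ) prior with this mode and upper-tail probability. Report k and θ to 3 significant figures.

k ≈ 8.1, θ ≈ 2.42

Gamma(k,θ) with k>1 has mode (k−1)θ, so θ = 17.2/(k−1).
Need P(X < 39.1) = 0.99 with θ tied to k this way. Start at k = 2, θ = 17.2: P(X<39.1) ≈ 0.663.
Too low — raise k to concentrate. Iterating converges to k ≈ 8.1.
Then θ = 17.2/(8.1−1) ≈ 2.42.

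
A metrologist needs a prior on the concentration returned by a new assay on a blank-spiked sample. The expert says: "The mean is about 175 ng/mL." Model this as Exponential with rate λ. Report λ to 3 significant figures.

Exponential mean = 1/λ, so λ = 1/175.0 = 0.00571.

λ ≈ 0.00571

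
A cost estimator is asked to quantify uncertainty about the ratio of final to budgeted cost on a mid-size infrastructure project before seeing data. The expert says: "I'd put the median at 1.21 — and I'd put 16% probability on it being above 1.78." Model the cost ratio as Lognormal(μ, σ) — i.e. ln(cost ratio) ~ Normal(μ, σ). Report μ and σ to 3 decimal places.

If T ~ Lognormal(μ,σ) then ln T ~ Normal(μ,σ), so the p-quantile of ln T is μ + z_p·σ.
ln(1.21) = 0.1906 and ln(1.78) = 0.5766; z_{0.5} = 0, z_{0.84} = 0.9945.
σ = (0.5766 − 0.1906)/(0.9945 − (0)) = 0.388.
μ = 0.1906 − (0)·0.388 = 0.191.

μ ≈ 0.191, σ ≈ 0.388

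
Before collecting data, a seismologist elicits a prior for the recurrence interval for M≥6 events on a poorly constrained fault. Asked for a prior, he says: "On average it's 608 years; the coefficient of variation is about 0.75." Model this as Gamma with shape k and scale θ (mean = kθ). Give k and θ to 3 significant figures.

k ≈ 1.78, θ ≈ 342

For Gamma(k, scale θ): mean = kθ, variance = kθ², so CV = 1/√k.
CV = 0.75, hence k = 1/CV² = 1.78.
Then θ = mean/k = 608/1.78 = 342.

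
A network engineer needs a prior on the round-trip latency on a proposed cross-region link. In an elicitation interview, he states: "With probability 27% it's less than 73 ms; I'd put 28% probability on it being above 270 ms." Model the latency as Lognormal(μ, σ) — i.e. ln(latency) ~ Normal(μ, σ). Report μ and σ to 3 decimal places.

If T ~ Lognormal(μ,σ) then ln T ~ Normal(μ,σ), so the p-quantile of ln T is μ + z_p·σ.
ln(73) = 4.29 and ln(270) = 5.598; z_{0.27} = -0.6128, z_{0.72} = 0.5828.
σ = (5.598 − 4.29)/(0.5828 − (-0.6128)) = 1.094.
μ = 4.29 − (-0.6128)·1.094 = 4.961.

μ ≈ 4.961, σ ≈ 1.094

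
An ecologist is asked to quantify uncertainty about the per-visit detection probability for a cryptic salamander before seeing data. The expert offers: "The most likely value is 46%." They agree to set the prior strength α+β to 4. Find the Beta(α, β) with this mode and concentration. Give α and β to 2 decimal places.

For α,β > 1 the Beta mode is (α−1)/(α+β−2). With α+β = 4, the mode is (α−1)/2.
Set (α−1)/2 = 0.46 → α = 1 + 0.46·2 = 1.92.
β = 4 − α = 2.08.

α = 1.92, β = 2.08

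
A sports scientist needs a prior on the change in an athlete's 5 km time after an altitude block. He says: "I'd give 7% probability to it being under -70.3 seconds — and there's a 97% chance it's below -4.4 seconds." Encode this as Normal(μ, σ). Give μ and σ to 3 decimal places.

μ = -41.326, σ = 19.633

For Normal(μ,σ), the p-quantile is μ + z_p·σ. Here z_{0.07} = -1.476, z_{0.97} = 1.881.
So -70.3 = μ − 1.476σ and -4.4 = μ + 1.881σ.
Subtracting: σ = (-4.4 − -70.3)/(1.881 − (-1.476)) = 19.633.
Then μ = -70.3 − (-1.476)·19.633 = -41.326.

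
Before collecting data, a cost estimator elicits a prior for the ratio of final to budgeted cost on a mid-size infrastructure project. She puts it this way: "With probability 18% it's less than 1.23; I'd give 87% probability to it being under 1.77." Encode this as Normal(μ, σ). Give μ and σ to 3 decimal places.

The p-quantile of Normal(μ,σ) is μ + z_p·σ, with z_{0.18} = -0.9154 and z_{0.87} = 1.126.
Eliminate σ: μ = (z₂·x₁ − z₁·x₂)/(z₂ − z₁) = (1.126·1.23 − (-0.9154)·1.77)/2.042 = 1.472.
Then σ = (x₂ − x₁)/(z₂ − z₁) = (1.77 − 1.23)/2.042 = 0.264.

μ = 1.472, σ = 0.264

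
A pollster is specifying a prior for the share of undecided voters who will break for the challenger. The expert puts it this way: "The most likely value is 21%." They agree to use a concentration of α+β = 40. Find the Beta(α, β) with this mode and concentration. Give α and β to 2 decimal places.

α = 8.98, β = 31.02

For α,β > 1 the Beta mode is (α−1)/(α+β−2). With α+β = 40, the mode is (α−1)/38.
Set (α−1)/38 = 0.21 → α = 1 + 0.21·38 = 8.98.
β = 40 − α = 31.02.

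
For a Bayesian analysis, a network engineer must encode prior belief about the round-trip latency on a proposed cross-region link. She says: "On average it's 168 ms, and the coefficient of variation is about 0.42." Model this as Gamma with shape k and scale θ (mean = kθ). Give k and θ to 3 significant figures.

k ≈ 5.67, θ ≈ 29.6

For Gamma(k, scale θ): mean = kθ, variance = kθ², so CV = 1/√k.
CV = 0.42, hence k = 1/CV² = 5.67.
Then θ = mean/k = 168/5.67 = 29.6.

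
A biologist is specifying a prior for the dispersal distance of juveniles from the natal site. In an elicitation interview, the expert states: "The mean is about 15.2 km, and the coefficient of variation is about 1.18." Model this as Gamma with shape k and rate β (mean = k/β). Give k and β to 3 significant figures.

k ≈ 0.718, β ≈ 0.0472

For Gamma(k, rate β): mean = k/β, variance = k/β², so CV = 1/√k.
CV = 1.18, hence k = 1/CV² = 0.718.
Then β = k/mean = 0.718/15.2 = 0.0472.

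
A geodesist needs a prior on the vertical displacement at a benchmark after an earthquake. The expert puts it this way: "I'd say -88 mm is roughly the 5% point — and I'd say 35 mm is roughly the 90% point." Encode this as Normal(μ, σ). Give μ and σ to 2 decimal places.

μ = -18.87, σ = 42.03

For Normal(μ,σ), the p-quantile is μ + z_p·σ. Here z_{0.05} = -1.645, z_{0.9} = 1.282.
So -88 = μ − 1.645σ and 35 = μ + 1.282σ.
Subtracting: σ = (35 − -88)/(1.282 − (-1.645)) = 42.03.
Then μ = -88 − (-1.645)·42.03 = -18.87.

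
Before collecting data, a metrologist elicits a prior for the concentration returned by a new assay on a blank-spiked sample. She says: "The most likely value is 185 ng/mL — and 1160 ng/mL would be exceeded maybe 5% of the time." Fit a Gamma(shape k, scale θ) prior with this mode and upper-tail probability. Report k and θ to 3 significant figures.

Gamma(k,θ) with k>1 has mode (k−1)θ, so θ = 185/(k−1).
Need P(X < 1160) = 0.95 with θ tied to k this way. Start at k = 2, θ = 185: P(X<1160) ≈ 0.986.
Too high — lower k to spread out. Iterating converges to k ≈ 1.67.
Then θ = 185/(1.67−1) ≈ 276.

k ≈ 1.67, θ ≈ 276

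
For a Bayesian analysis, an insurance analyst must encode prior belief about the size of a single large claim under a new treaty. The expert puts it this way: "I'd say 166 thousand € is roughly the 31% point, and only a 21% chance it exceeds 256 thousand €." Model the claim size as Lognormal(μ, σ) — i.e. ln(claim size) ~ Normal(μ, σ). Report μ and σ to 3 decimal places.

If T ~ Lognormal(μ,σ) then ln T ~ Normal(μ,σ), so the p-quantile of ln T is μ + z_p·σ.
ln(166) = 5.112 and ln(256) = 5.545; z_{0.31} = -0.4959, z_{0.79} = 0.8064.
σ = (5.545 − 5.112)/(0.8064 − (-0.4959)) = 0.333.
μ = 5.112 − (-0.4959)·0.333 = 5.277.

μ ≈ 5.277, σ ≈ 0.333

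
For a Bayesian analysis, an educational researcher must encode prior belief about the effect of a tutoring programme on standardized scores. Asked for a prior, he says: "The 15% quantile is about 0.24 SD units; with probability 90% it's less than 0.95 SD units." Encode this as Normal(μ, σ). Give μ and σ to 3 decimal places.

The p-quantile of Normal(μ,σ) is μ + z_p·σ, with z_{0.15} = -1.036 and z_{0.9} = 1.282.
Eliminate σ: μ = (z₂·x₁ − z₁·x₂)/(z₂ − z₁) = (1.282·0.24 − (-1.036)·0.95)/2.318 = 0.557.
Then σ = (x₂ − x₁)/(z₂ − z₁) = (0.95 − 0.24)/2.318 = 0.306.

μ = 0.557, σ = 0.306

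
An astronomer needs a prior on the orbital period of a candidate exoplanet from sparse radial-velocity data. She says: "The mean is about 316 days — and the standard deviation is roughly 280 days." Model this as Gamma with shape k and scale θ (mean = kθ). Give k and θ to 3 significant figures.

k ≈ 1.27, θ ≈ 248

For Gamma(k, scale θ): mean = kθ, variance = kθ², so CV = 1/√k.
CV = SD/mean = 280/316 = 0.8861, hence k = 1/CV² = 1.27.
Then θ = mean/k = 316/1.27 = 248.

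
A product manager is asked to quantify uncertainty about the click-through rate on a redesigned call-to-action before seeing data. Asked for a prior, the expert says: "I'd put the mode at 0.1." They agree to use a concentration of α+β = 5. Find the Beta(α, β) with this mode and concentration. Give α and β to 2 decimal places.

For α,β > 1 the Beta mode is (α−1)/(α+β−2). With α+β = 5, the mode is (α−1)/3.
Set (α−1)/3 = 0.1 → α = 1 + 0.1·3 = 1.30.
β = 5 − α = 3.70.

α = 1.30, β = 3.70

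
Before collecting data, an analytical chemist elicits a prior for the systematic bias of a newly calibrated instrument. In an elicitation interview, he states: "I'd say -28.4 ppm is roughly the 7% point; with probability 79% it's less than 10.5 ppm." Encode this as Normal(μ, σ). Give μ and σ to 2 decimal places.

μ = -3.25, σ = 17.04

The p-quantile of Normal(μ,σ) is μ + z_p·σ, with z_{0.07} = -1.476 and z_{0.79} = 0.8064.
Eliminate σ: μ = (z₂·x₁ − z₁·x₂)/(z₂ − z₁) = (0.8064·-28.4 − (-1.476)·10.5)/2.282 = -3.25.
Then σ = (x₂ − x₁)/(z₂ − z₁) = (10.5 − -28.4)/2.282 = 17.04.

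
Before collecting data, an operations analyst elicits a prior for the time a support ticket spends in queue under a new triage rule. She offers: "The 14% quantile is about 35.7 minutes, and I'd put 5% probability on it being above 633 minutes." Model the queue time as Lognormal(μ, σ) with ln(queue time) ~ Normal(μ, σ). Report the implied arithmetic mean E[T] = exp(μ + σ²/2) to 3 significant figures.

If T ~ Lognormal(μ,σ) then ln T ~ Normal(μ,σ), so the p-quantile of ln T is μ + z_p·σ.
ln(35.7) = 3.575 and ln(633) = 6.45; z_{0.14} = -1.08, z_{0.95} = 1.645.
σ = (6.45 − 3.575)/(1.645 − (-1.08)) = 1.055.
μ = 3.575 − (-1.08)·1.055 = 4.715.
E[T] = exp(μ + σ²/2) = exp(4.715 + 0.5566) = 195 minutes.

E[T] ≈ 195 minutes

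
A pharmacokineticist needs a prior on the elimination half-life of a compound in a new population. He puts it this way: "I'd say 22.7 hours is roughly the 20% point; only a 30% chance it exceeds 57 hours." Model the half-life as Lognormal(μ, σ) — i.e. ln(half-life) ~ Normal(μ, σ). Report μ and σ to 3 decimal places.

μ ≈ 3.690, σ ≈ 0.674

If T ~ Lognormal(μ,σ) then ln T ~ Normal(μ,σ), so the p-quantile of ln T is μ + z_p·σ.
ln(22.7) = 3.122 and ln(57) = 4.043; z_{0.2} = -0.8416, z_{0.7} = 0.5244.
σ = (4.043 − 3.122)/(0.5244 − (-0.8416)) = 0.674.
μ = 3.122 − (-0.8416)·0.674 = 3.690.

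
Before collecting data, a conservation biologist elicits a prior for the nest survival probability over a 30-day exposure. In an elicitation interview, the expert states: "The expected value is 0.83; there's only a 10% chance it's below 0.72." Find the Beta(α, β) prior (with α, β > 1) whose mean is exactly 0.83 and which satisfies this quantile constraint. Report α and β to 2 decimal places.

With mean 0.83 fixed, write α = 0.83s, β = 0.17s where s = α+β.
Need P(θ < 0.72) = 0.1 under Beta(0.83s, 0.17s). Normal approximation: (q−m)/√(m(1−m)/s) ≈ z_{0.1} = -1.28, so s ≈ 0.83·0.17·(-1.28)²/(0.72−0.83)² = 19.2.
At s = 19.2: P(θ<0.72) ≈ 0.107. Adjusting to match 0.1 gives s ≈ 20.65.
So α = 0.83·20.65 ≈ 17.14, β = 0.17·20.65 ≈ 3.51.

α ≈ 17.14, β ≈ 3.51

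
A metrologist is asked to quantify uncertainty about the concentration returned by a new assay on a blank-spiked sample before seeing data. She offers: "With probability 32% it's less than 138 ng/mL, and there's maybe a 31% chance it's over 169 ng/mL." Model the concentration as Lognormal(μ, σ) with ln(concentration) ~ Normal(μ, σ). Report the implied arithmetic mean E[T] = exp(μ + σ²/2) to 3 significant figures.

If T ~ Lognormal(μ,σ) then ln T ~ Normal(μ,σ), so the p-quantile of ln T is μ + z_p·σ.
ln(138) = 4.927 and ln(169) = 5.13; z_{0.32} = -0.4677, z_{0.69} = 0.4959.
σ = (5.13 − 4.927)/(0.4959 − (-0.4677)) = 0.210.
μ = 4.927 − (-0.4677)·0.210 = 5.026.
E[T] = exp(μ + σ²/2) = exp(5.026 + 0.0221) = 156 ng/mL.

E[T] ≈ 156 ng/mL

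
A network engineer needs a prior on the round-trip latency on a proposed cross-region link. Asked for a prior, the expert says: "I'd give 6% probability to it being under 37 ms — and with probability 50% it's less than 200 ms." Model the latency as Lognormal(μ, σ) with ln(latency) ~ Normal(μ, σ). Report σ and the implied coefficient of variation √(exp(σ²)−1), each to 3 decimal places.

If T ~ Lognormal(μ,σ) then ln T ~ Normal(μ,σ), so the p-quantile of ln T is μ + z_p·σ.
ln(37) = 3.611 and ln(200) = 5.298; z_{0.06} = -1.555, z_{0.5} = 0.
σ = (5.298 − 3.611)/(0 − (-1.555)) = 1.085.
μ = 3.611 − (-1.555)·1.085 = 5.298.
CV = √(exp(σ²)−1) = √(exp(1.1779)−1) = 1.499.

σ ≈ 1.085, CV ≈ 1.499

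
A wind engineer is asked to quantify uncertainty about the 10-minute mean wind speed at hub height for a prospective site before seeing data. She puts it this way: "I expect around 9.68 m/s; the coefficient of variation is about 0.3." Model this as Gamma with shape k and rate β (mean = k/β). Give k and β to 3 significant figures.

For Gamma(k, rate β): mean = k/β, variance = k/β², so CV = 1/√k.
CV = 0.3, hence k = 1/CV² = 11.1.
Then β = k/mean = 11.1/9.68 = 1.15.

k ≈ 11.1, β ≈ 1.15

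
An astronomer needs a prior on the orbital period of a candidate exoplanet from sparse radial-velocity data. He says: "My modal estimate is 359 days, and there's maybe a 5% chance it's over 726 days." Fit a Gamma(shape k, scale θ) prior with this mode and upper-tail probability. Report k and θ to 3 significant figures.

Gamma(k,θ) with k>1 has mode (k−1)θ, so θ = 359/(k−1).
Need P(X < 726) = 0.95 with θ tied to k this way. Start at k = 2, θ = 359: P(X<726) ≈ 0.600.
Too low — raise k to concentrate. Iterating converges to k ≈ 6.58.
Then θ = 359/(6.58−1) ≈ 64.3.

k ≈ 6.58, θ ≈ 64.3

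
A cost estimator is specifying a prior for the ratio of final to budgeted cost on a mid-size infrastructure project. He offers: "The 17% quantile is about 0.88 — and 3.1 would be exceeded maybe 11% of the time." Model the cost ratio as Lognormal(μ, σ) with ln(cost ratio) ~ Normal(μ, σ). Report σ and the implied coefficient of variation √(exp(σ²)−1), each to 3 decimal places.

If T ~ Lognormal(μ,σ) then ln T ~ Normal(μ,σ), so the p-quantile of ln T is μ + z_p·σ.
ln(0.88) = -0.1278 and ln(3.1) = 1.131; z_{0.17} = -0.9542, z_{0.89} = 1.227.
σ = (1.131 − -0.1278)/(1.227 − (-0.9542)) = 0.577.
μ = -0.1278 − (-0.9542)·0.577 = 0.423.
CV = √(exp(σ²)−1) = √(exp(0.3334)−1) = 0.629.

σ ≈ 0.577, CV ≈ 0.629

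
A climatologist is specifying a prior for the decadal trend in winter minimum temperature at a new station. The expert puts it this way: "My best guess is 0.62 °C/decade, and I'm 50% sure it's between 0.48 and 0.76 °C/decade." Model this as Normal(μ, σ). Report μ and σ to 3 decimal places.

A symmetric 50% interval runs μ ± z·σ with z = 0.6745.
Half-width = 0.14, so σ = 0.14/0.6745 = 0.208.
μ is the stated best guess, 0.620.

μ = 0.620, σ = 0.208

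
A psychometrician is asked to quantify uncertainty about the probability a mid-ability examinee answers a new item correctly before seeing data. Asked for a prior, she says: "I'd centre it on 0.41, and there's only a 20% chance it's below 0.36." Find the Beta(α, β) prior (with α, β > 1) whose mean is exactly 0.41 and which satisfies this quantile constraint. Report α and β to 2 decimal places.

α ≈ 28.42, β ≈ 40.90

With mean 0.41 fixed, write α = 0.41s, β = 0.59s where s = α+β.
Need P(θ < 0.36) = 0.2 under Beta(0.41s, 0.59s). Normal approximation: (q−m)/√(m(1−m)/s) ≈ z_{0.2} = -0.842, so s ≈ 0.41·0.59·(-0.842)²/(0.36−0.41)² = 68.5.
At s = 68.5: P(θ<0.36) ≈ 0.201. Adjusting to match 0.2 gives s ≈ 69.32.
So α = 0.41·69.32 ≈ 28.42, β = 0.59·69.32 ≈ 40.90.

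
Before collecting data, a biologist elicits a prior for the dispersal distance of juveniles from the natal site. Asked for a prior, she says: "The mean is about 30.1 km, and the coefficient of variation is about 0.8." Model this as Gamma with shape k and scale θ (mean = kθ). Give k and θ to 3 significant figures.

k ≈ 1.56, θ ≈ 19.3

For Gamma(k, scale θ): mean = kθ, variance = kθ², so CV = 1/√k.
CV = 0.8, hence k = 1/CV² = 1.56.
Then θ = mean/k = 30.1/1.56 = 19.3.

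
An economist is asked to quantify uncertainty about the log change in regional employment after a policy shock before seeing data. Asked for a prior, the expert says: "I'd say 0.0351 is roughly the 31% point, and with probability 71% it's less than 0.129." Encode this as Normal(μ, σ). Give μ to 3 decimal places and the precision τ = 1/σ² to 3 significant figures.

μ = 0.079, τ = 125

For Normal(μ,σ), the p-quantile is μ + z_p·σ. Here z_{0.31} = -0.4959, z_{0.71} = 0.5534.
So 0.0351 = μ − 0.4959σ and 0.129 = μ + 0.5534σ.
Subtracting: σ = (0.129 − 0.0351)/(0.5534 − (-0.4959)) = 0.089.
Then μ = 0.0351 − (-0.4959)·0.089 = 0.079.
Precision τ = 1/σ² = 1/0.08949² = 125.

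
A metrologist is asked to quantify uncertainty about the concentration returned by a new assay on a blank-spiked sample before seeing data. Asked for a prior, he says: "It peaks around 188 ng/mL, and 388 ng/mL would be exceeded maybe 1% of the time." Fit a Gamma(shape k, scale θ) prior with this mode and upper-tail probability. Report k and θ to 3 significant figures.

Gamma(k,θ) with k>1 has mode (k−1)θ, so θ = 188/(k−1).
Need P(X < 388) = 0.99 with θ tied to k this way. Start at k = 2, θ = 188: P(X<388) ≈ 0.611.
Too low — raise k to concentrate. Iterating converges to k ≈ 10.3.
Then θ = 188/(10.3−1) ≈ 20.2.

k ≈ 10.3, θ ≈ 20.2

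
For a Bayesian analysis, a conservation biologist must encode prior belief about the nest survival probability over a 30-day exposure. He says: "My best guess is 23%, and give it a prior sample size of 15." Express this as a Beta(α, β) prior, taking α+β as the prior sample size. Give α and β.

Under the effective-sample-size interpretation, Beta(α, β) has prior mean α/(α+β) and prior sample size α+β.
So α+β = 15 and α/(α+β) = 0.23, giving α = 0.23·15 = 3.45 and β = 15 − 3.45 = 11.55.

α = 3.45, β = 11.55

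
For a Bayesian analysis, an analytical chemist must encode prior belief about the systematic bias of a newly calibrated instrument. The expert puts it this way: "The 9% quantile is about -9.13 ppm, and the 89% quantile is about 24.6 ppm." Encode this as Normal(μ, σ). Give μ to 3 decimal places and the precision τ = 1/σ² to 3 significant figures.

μ = 8.485, τ = 0.00579

For Normal(μ,σ), the p-quantile is μ + z_p·σ. Here z_{0.09} = -1.341, z_{0.89} = 1.227.
So -9.13 = μ − 1.341σ and 24.6 = μ + 1.227σ.
Subtracting: σ = (24.6 − -9.13)/(1.227 − (-1.341)) = 13.138.
Then μ = -9.13 − (-1.341)·13.138 = 8.485.
Precision τ = 1/σ² = 1/13.14² = 0.00579.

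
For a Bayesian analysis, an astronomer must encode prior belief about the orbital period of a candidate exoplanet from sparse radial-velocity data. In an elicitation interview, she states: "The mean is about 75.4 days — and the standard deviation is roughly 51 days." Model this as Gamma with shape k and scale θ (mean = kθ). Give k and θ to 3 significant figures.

k ≈ 2.19, θ ≈ 34.5

For Gamma(k, scale θ): mean = kθ, variance = kθ², so CV = 1/√k.
CV = SD/mean = 51/75.4 = 0.6764, hence k = 1/CV² = 2.19.
Then θ = mean/k = 75.4/2.19 = 34.5.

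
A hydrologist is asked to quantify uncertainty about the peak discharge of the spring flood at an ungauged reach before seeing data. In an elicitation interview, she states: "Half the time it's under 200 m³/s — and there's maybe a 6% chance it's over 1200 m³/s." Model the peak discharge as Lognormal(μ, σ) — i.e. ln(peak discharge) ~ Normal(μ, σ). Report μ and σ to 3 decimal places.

μ ≈ 5.298, σ ≈ 1.152

If T ~ Lognormal(μ,σ) then ln T ~ Normal(μ,σ), so the p-quantile of ln T is μ + z_p·σ.
ln(200) = 5.298 and ln(1200) = 7.09; z_{0.5} = 0, z_{0.94} = 1.555.
σ = (7.09 − 5.298)/(1.555 − (0)) = 1.152.
μ = 5.298 − (0)·1.152 = 5.298.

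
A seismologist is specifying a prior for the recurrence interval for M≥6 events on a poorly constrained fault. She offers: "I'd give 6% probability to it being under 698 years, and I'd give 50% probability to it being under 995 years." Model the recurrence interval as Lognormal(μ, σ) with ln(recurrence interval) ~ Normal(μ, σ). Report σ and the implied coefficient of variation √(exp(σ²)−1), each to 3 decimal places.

σ ≈ 0.228, CV ≈ 0.231

If T ~ Lognormal(μ,σ) then ln T ~ Normal(μ,σ), so the p-quantile of ln T is μ + z_p·σ.
ln(698) = 6.548 and ln(995) = 6.903; z_{0.06} = -1.555, z_{0.5} = 0.
σ = (6.903 − 6.548)/(0 − (-1.555)) = 0.228.
μ = 6.548 − (-1.555)·0.228 = 6.903.
CV = √(exp(σ²)−1) = √(exp(0.0520)−1) = 0.231.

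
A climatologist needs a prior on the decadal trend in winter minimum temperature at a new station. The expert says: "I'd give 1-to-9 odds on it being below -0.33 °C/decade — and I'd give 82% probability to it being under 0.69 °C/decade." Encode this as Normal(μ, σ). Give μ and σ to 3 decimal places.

The p-quantile of Normal(μ,σ) is μ + z_p·σ, with z_{0.1} = -1.282 and z_{0.82} = 0.9154.
Eliminate σ: μ = (z₂·x₁ − z₁·x₂)/(z₂ − z₁) = (0.9154·-0.33 − (-1.282)·0.69)/2.197 = 0.265.
Then σ = (x₂ − x₁)/(z₂ − z₁) = (0.69 − -0.33)/2.197 = 0.464.

μ = 0.265, σ = 0.464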